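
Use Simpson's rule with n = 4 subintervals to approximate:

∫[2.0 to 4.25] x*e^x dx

f(x) = x*e^x
a = 2.0, b = 4.25, n = 4
h = (b - a)/n = 0.562500

Simpson's rule: (h/3)[f(x₀) + 4f(x₁) + 2f(x₂) + ... + f(xₙ)]

x_0 = 2.0000, f(x_0) = 14.778112, coefficient = 1
x_1 = 2.5625, f(x_1) = 33.231006, coefficient = 4
x_2 = 3.1250, f(x_2) = 71.124672, coefficient = 2
x_3 = 3.6875, f(x_3) = 147.296671, coefficient = 4
x_4 = 4.2500, f(x_4) = 297.948002, coefficient = 1

I ≈ (0.562500/3) × 1177.086165 = 220.703656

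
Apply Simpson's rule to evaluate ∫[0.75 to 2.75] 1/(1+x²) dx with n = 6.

f(x) = 1/(1+x²)
a = 0.75, b = 2.75, n = 6
h = (b - a)/n = 0.333333

Simpson's rule: (h/3)[f(x₀) + 4f(x₁) + 2f(x₂) + ... + f(xₙ)]

x_0 = 0.7500, f(x_0) = 0.640000, coefficient = 1
x_1 = 1.0833, f(x_1) = 0.460064, coefficient = 4
x_2 = 1.4167, f(x_2) = 0.332564, coefficient = 2
x_3 = 1.7500, f(x_3) = 0.246154, coefficient = 4
x_4 = 2.0833, f(x_4) = 0.187256, coefficient = 2
x_5 = 2.4167, f(x_5) = 0.146193, coefficient = 4
x_6 = 2.7500, f(x_6) = 0.116788, coefficient = 1

I ≈ (0.333333/3) × 5.206070 = 0.578452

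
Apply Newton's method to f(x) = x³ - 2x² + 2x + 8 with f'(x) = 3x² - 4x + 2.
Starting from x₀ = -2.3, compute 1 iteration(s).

f(x) = x³ - 2x² + 2x + 8
f'(x) = 3x² - 4x + 2
x₀ = -2.3

Newton-Raphson formula: x_{n+1} = x_n - f(x_n)/f'(x_n)

Iteration 1:
  f(-2.300000) = -19.347000
  f'(-2.300000) = 27.070000
  x_1 = -2.300000 - (-19.347000)/27.070000 = -1.585297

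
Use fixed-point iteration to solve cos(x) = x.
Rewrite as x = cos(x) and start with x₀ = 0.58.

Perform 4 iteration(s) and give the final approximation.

Equation: cos(x) = x
Fixed-point form: x = cos(x)
x₀ = 0.58

x_1 = g(0.580000) = 0.836463
x_2 = g(0.836463) = 0.670093
x_3 = g(0.670093) = 0.783764
x_4 = g(0.783764) = 0.708261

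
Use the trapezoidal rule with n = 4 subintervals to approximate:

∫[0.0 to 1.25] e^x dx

f(x) = e^x
a = 0.0, b = 1.25, n = 4
h = (b - a)/n = 0.312500

Trapezoidal rule: (h/2)[f(x₀) + 2f(x₁) + 2f(x₂) + ... + f(xₙ)]

x_0 = 0.0000, f(x_0) = 1.000000, coefficient = 1
x_1 = 0.3125, f(x_1) = 1.366838, coefficient = 2
x_2 = 0.6250, f(x_2) = 1.868246, coefficient = 2
x_3 = 0.9375, f(x_3) = 2.553589, coefficient = 2
x_4 = 1.2500, f(x_4) = 3.490343, coefficient = 1

I ≈ (0.312500/2) × 16.067690 = 2.510577
Exact value: 2.490343
Error: 0.020234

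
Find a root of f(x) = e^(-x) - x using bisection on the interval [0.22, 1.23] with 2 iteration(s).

f(x) = e^(-x) - x
Initial interval: [0.22, 1.23]

Iteration 1:
  c_1 = (0.220000 + 1.230000)/2 = 0.725000
  f(c_1) = f(0.725000) = -0.240675
  f(a) × f(c) < 0, new interval: [0.220000, 0.725000]
Iteration 2:
  c_2 = (0.220000 + 0.725000)/2 = 0.472500
  f(c_2) = f(0.472500) = 0.150942
  f(a) × f(c) ≥ 0, new interval: [0.472500, 0.725000]

After 2 iteration(s), the approximation is c_2 = 0.472500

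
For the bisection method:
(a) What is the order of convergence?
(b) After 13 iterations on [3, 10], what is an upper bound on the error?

(a) Bisection has linear (order 1) convergence; the error is halved each step.

(b) Error bound = (b-a)/2^n = (10 - 3)/2^{13}
    = 7/2^{13}

(a) 1 (linear); (b) error ≤ 8.54e-04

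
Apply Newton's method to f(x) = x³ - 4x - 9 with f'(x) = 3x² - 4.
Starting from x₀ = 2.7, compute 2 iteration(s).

f(x) = x³ - 4x - 9
f'(x) = 3x² - 4
x₀ = 2.7

Newton-Raphson formula: x_{n+1} = x_n - f(x_n)/f'(x_n)

Iteration 1:
  f(2.700000) = -0.117000
  f'(2.700000) = 17.870000
  x_1 = 2.700000 - (-0.117000)/17.870000 = 2.706547
Iteration 2:
  f(2.706547) = 0.000348
  f'(2.706547) = 17.976195
  x_2 = 2.706547 - 0.000348/17.976195 = 2.706528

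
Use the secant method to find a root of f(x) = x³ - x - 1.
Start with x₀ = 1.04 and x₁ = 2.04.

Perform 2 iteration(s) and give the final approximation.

f(x) = x³ - x - 1
x₀ = 1.04, x₁ = 2.04

Secant formula: x_{n+1} = x_n - f(x_n)(x_n - x_{n-1})/(f(x_n) - f(x_{n-1}))

Iteration 1:
  f(1.040000) = -0.915136
  f(2.040000) = 5.449664
  x_2 = 2.040000 - 5.449664×(2.040000 - 1.040000)/(5.449664 - (-0.915136))
       = 1.183781
Iteration 2:
  f(2.040000) = 5.449664
  f(1.183781) = -0.524905
  x_3 = 1.183781 - (-0.524905)×(1.183781 - 2.040000)/(-0.524905 - 5.449664)
       = 1.259005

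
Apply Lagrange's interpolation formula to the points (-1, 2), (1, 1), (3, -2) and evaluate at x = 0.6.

Lagrange interpolation formula:
P(x) = Σ yᵢ × Lᵢ(x)
where Lᵢ(x) = Π_{j≠i} (x - xⱼ)/(xᵢ - xⱼ)

L_0(0.6) = (0.6 - 1)/(-1 - 1) × (0.6 - 3)/(-1 - 3) = 0.120000
L_1(0.6) = (0.6 - (-1))/(1 - (-1)) × (0.6 - 3)/(1 - 3) = 0.960000
L_2(0.6) = (0.6 - (-1))/(3 - (-1)) × (0.6 - 1)/(3 - 1) = -0.080000

P(0.6) = 2×L_0(0.6) + 1×L_1(0.6) + (-2)×L_2(0.6)
P(0.6) = 1.360000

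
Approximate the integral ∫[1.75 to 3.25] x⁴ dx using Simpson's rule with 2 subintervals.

f(x) = x⁴
a = 1.75, b = 3.25, n = 2
h = (b - a)/n = 0.750000

Simpson's rule: (h/3)[f(x₀) + 4f(x₁) + 2f(x₂) + ... + f(xₙ)]

x_0 = 1.7500, f(x_0) = 9.378906, coefficient = 1
x_1 = 2.5000, f(x_1) = 39.062500, coefficient = 4
x_2 = 3.2500, f(x_2) = 111.566406, coefficient = 1

I ≈ (0.750000/3) × 277.195312 = 69.298828
Exact value: 69.235547
Error: 0.063281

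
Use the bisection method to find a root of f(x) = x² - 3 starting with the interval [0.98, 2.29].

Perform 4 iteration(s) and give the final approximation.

f(x) = x² - 3
Initial interval: [0.98, 2.29]

Iteration 1:
  c_1 = (0.980000 + 2.290000)/2 = 1.635000
  f(c_1) = f(1.635000) = -0.326775
  f(a) × f(c) ≥ 0, new interval: [1.635000, 2.290000]
Iteration 2:
  c_2 = (1.635000 + 2.290000)/2 = 1.962500
  f(c_2) = f(1.962500) = 0.851406
  f(a) × f(c) < 0, new interval: [1.635000, 1.962500]
Iteration 3:
  c_3 = (1.635000 + 1.962500)/2 = 1.798750
  f(c_3) = f(1.798750) = 0.235502
  f(a) × f(c) < 0, new interval: [1.635000, 1.798750]
Iteration 4:
  c_4 = (1.635000 + 1.798750)/2 = 1.716875
  f(c_4) = f(1.716875) = -0.052340
  f(a) × f(c) ≥ 0, new interval: [1.716875, 1.798750]

After 4 iteration(s), the approximation is c_4 = 1.716875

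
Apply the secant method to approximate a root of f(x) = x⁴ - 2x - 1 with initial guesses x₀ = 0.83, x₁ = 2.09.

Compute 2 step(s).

f(x) = x⁴ - 2x - 1
x₀ = 0.83, x₁ = 2.09

Secant formula: x_{n+1} = x_n - f(x_n)(x_n - x_{n-1})/(f(x_n) - f(x_{n-1}))

Iteration 1:
  f(0.830000) = -2.185417
  f(2.090000) = 13.900298
  x_2 = 2.090000 - 13.900298×(2.090000 - 0.830000)/(13.900298 - (-2.185417))
       = 1.001185
Iteration 2:
  f(2.090000) = 13.900298
  f(1.001185) = -1.997623
  x_3 = 1.001185 - (-1.997623)×(1.001185 - 2.090000)/(-1.997623 - 13.900298)
       = 1.137998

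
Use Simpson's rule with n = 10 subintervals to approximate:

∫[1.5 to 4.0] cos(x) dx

f(x) = cos(x)
a = 1.5, b = 4.0, n = 10
h = (b - a)/n = 0.250000

Simpson's rule: (h/3)[f(x₀) + 4f(x₁) + 2f(x₂) + ... + f(xₙ)]

x_0 = 1.5000, f(x_0) = 0.070737, coefficient = 1
x_1 = 1.7500, f(x_1) = -0.178246, coefficient = 4
x_2 = 2.0000, f(x_2) = -0.416147, coefficient = 2
x_3 = 2.2500, f(x_3) = -0.628174, coefficient = 4
x_4 = 2.5000, f(x_4) = -0.801144, coefficient = 2
x_5 = 2.7500, f(x_5) = -0.924302, coefficient = 4
x_6 = 3.0000, f(x_6) = -0.989992, coefficient = 2
x_7 = 3.2500, f(x_7) = -0.994130, coefficient = 4
x_8 = 3.5000, f(x_8) = -0.936457, coefficient = 2
x_9 = 3.7500, f(x_9) = -0.820559, coefficient = 4
x_10 = 4.0000, f(x_10) = -0.653644, coefficient = 1

I ≈ (0.250000/3) × -21.052030 = -1.754336
Exact value: -1.754297
Error: 0.000038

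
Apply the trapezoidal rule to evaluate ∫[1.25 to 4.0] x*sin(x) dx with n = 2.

f(x) = x*sin(x)
a = 1.25, b = 4.0, n = 2
h = (b - a)/n = 1.375000

Trapezoidal rule: (h/2)[f(x₀) + 2f(x₁) + 2f(x₂) + ... + f(xₙ)]

x_0 = 1.2500, f(x_0) = 1.186231, coefficient = 1
x_1 = 2.6250, f(x_1) = 1.296541, coefficient = 2
x_2 = 4.0000, f(x_2) = -3.027210, coefficient = 1

I ≈ (1.375000/2) × 0.752102 = 0.517070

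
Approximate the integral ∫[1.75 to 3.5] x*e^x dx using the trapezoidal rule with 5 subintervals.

f(x) = x*e^x
a = 1.75, b = 3.5, n = 5
h = (b - a)/n = 0.350000

Trapezoidal rule: (h/2)[f(x₀) + 2f(x₁) + 2f(x₂) + ... + f(xₙ)]

x_0 = 1.7500, f(x_0) = 10.070555, coefficient = 1
x_1 = 2.1000, f(x_1) = 17.148957, coefficient = 2
x_2 = 2.4500, f(x_2) = 28.391449, coefficient = 2
x_3 = 2.8000, f(x_3) = 46.045011, coefficient = 2
x_4 = 3.1500, f(x_4) = 73.508603, coefficient = 2
x_5 = 3.5000, f(x_5) = 115.904082, coefficient = 1

I ≈ (0.350000/2) × 456.162678 = 79.828469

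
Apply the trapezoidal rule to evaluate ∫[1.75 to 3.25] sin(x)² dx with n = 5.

f(x) = sin(x)²
a = 1.75, b = 3.25, n = 5
h = (b - a)/n = 0.300000

Trapezoidal rule: (h/2)[f(x₀) + 2f(x₁) + 2f(x₂) + ... + f(xₙ)]

x_0 = 1.7500, f(x_0) = 0.968228, coefficient = 1
x_1 = 2.0500, f(x_1) = 0.787412, coefficient = 2
x_2 = 2.3500, f(x_2) = 0.506194, coefficient = 2
x_3 = 2.6500, f(x_3) = 0.222813, coefficient = 2
x_4 = 2.9500, f(x_4) = 0.036261, coefficient = 2
x_5 = 3.2500, f(x_5) = 0.011706, coefficient = 1

I ≈ (0.300000/2) × 4.085294 = 0.612794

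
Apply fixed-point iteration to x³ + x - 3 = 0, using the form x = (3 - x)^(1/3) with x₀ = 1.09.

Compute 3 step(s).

Equation: x³ + x - 3 = 0
Fixed-point form: x = (3 - x)^(1/3)
x₀ = 1.09

x_1 = g(1.090000) = 1.240731
x_2 = g(1.240731) = 1.207195
x_3 = g(1.207195) = 1.214817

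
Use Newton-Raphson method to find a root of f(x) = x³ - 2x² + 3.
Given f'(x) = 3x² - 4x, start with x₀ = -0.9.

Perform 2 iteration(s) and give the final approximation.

f(x) = x³ - 2x² + 3
f'(x) = 3x² - 4x
x₀ = -0.9

Newton-Raphson formula: x_{n+1} = x_n - f(x_n)/f'(x_n)

Iteration 1:
  f(-0.900000) = 0.651000
  f'(-0.900000) = 6.030000
  x_1 = -0.900000 - 0.651000/6.030000 = -1.007960
Iteration 2:
  f(-1.007960) = -0.056039
  f'(-1.007960) = 7.079792
  x_2 = -1.007960 - (-0.056039)/7.079792 = -1.000045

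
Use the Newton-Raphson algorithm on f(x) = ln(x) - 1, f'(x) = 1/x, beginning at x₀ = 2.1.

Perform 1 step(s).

f(x) = ln(x) - 1
f'(x) = 1/x
x₀ = 2.1

Newton-Raphson formula: x_{n+1} = x_n - f(x_n)/f'(x_n)

Iteration 1:
  f(2.100000) = -0.258063
  f'(2.100000) = 0.476190
  x_1 = 2.100000 - (-0.258063)/0.476190 = 2.641932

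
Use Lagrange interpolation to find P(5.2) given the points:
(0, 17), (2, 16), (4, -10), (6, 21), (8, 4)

Lagrange interpolation formula:
P(x) = Σ yᵢ × Lᵢ(x)
where Lᵢ(x) = Π_{j≠i} (x - xⱼ)/(xᵢ - xⱼ)

L_0(5.2) = (5.2 - 2)/(0 - 2) × (5.2 - 4)/(0 - 4) × (5.2 - 6)/(0 - 6) × (5.2 - 8)/(0 - 8) = 0.022400
L_1(5.2) = (5.2 - 0)/(2 - 0) × (5.2 - 4)/(2 - 4) × (5.2 - 6)/(2 - 6) × (5.2 - 8)/(2 - 8) = -0.145600
L_2(5.2) = (5.2 - 0)/(4 - 0) × (5.2 - 2)/(4 - 2) × (5.2 - 6)/(4 - 6) × (5.2 - 8)/(4 - 8) = 0.582400
L_3(5.2) = (5.2 - 0)/(6 - 0) × (5.2 - 2)/(6 - 2) × (5.2 - 4)/(6 - 4) × (5.2 - 8)/(6 - 8) = 0.582400
L_4(5.2) = (5.2 - 0)/(8 - 0) × (5.2 - 2)/(8 - 2) × (5.2 - 4)/(8 - 4) × (5.2 - 6)/(8 - 6) = -0.041600

P(5.2) = 17×L_0(5.2) + 16×L_1(5.2) + (-10)×L_2(5.2) + 21×L_3(5.2) + 4×L_4(5.2)
P(5.2) = 4.291200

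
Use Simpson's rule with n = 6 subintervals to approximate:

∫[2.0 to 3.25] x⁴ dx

f(x) = x⁴
a = 2.0, b = 3.25, n = 6
h = (b - a)/n = 0.208333

Simpson's rule: (h/3)[f(x₀) + 4f(x₁) + 2f(x₂) + ... + f(xₙ)]

x_0 = 2.0000, f(x_0) = 16.000000, coefficient = 1
x_1 = 2.2083, f(x_1) = 23.782555, coefficient = 4
x_2 = 2.4167, f(x_2) = 34.108845, coefficient = 2
x_3 = 2.6250, f(x_3) = 47.480713, coefficient = 4
x_4 = 2.8333, f(x_4) = 64.445216, coefficient = 2
x_5 = 3.0417, f(x_5) = 85.594621, coefficient = 4
x_6 = 3.2500, f(x_6) = 111.566406, coefficient = 1

I ≈ (0.208333/3) × 952.106084 = 66.118478
Exact value: 66.118164
Error: 0.000314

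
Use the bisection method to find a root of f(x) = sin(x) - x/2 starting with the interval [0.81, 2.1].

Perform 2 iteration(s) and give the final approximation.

f(x) = sin(x) - x/2
Initial interval: [0.81, 2.1]

Iteration 1:
  c_1 = (0.810000 + 2.100000)/2 = 1.455000
  f(c_1) = f(1.455000) = 0.265803
  f(a) × f(c) ≥ 0, new interval: [1.455000, 2.100000]
Iteration 2:
  c_2 = (1.455000 + 2.100000)/2 = 1.777500
  f(c_2) = f(1.777500) = 0.089963
  f(a) × f(c) ≥ 0, new interval: [1.777500, 2.100000]

After 2 iteration(s), the approximation is c_2 = 1.777500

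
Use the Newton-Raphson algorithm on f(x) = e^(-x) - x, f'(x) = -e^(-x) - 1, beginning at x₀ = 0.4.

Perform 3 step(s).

f(x) = e^(-x) - x
f'(x) = -e^(-x) - 1
x₀ = 0.4

Newton-Raphson formula: x_{n+1} = x_n - f(x_n)/f'(x_n)

Iteration 1:
  f(0.400000) = 0.270320
  f'(0.400000) = -1.670320
  x_1 = 0.400000 - 0.270320/(-1.670320) = 0.561837
Iteration 2:
  f(0.561837) = 0.008323
  f'(0.561837) = -1.570161
  x_2 = 0.561837 - 0.008323/(-1.570161) = 0.567138
Iteration 3:
  f(0.567138) = 0.000008
  f'(0.567138) = -1.567146
  x_3 = 0.567138 - 0.000008/(-1.567146) = 0.567143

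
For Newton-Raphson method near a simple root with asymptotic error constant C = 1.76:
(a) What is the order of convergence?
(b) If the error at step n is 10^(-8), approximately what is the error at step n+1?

(a) Newton-Raphson has quadratic (order 2) convergence near simple roots.
    This means |e_{n+1}| ≈ C|e_n|².

(b) With |e_n| = 10^(-8) and C = 1.76:
    |e_{n+1}| ≈ 1.76 × (10^(-8))² = 1.76 × 10^(-16)

(a) 2 (quadratic); (b) |e_{n+1}| ≈ 1.760e-16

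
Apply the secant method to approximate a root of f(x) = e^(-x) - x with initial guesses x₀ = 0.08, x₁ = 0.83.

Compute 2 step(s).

f(x) = e^(-x) - x
x₀ = 0.08, x₁ = 0.83

Secant formula: x_{n+1} = x_n - f(x_n)(x_n - x_{n-1})/(f(x_n) - f(x_{n-1}))

Iteration 1:
  f(0.080000) = 0.843116
  f(0.830000) = -0.393951
  x_2 = 0.830000 - (-0.393951)×(0.830000 - 0.080000)/(-0.393951 - 0.843116)
       = 0.591158
Iteration 2:
  f(0.830000) = -0.393951
  f(0.591158) = -0.037473
  x_3 = 0.591158 - (-0.037473)×(0.591158 - 0.830000)/(-0.037473 - (-0.393951))
       = 0.566051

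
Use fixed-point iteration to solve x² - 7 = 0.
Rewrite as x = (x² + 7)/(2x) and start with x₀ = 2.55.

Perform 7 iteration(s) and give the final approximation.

Equation: x² - 7 = 0
Fixed-point form: x = (x² + 7)/(2x)
x₀ = 2.55

x_1 = g(2.550000) = 2.647549
x_2 = g(2.647549) = 2.645752
x_3 = g(2.645752) = 2.645751
x_4 = g(2.645751) = 2.645751
x_5 = g(2.645751) = 2.645751
x_6 = g(2.645751) = 2.645751
x_7 = g(2.645751) = 2.645751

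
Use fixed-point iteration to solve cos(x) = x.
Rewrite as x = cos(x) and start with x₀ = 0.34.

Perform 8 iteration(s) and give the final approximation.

Equation: cos(x) = x
Fixed-point form: x = cos(x)
x₀ = 0.34

x_1 = g(0.340000) = 0.942755
x_2 = g(0.942755) = 0.587561
x_3 = g(0.587561) = 0.832295
x_4 = g(0.832295) = 0.673180
x_5 = g(0.673180) = 0.781843
x_6 = g(0.781843) = 0.709616
x_7 = g(0.709616) = 0.758612
x_8 = g(0.758612) = 0.725792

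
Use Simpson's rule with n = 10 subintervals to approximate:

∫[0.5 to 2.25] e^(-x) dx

f(x) = e^(-x)
a = 0.5, b = 2.25, n = 10
h = (b - a)/n = 0.175000

Simpson's rule: (h/3)[f(x₀) + 4f(x₁) + 2f(x₂) + ... + f(xₙ)]

x_0 = 0.5000, f(x_0) = 0.606531, coefficient = 1
x_1 = 0.6750, f(x_1) = 0.509156, coefficient = 4
x_2 = 0.8500, f(x_2) = 0.427415, coefficient = 2
x_3 = 1.0250, f(x_3) = 0.358796, coefficient = 4
x_4 = 1.2000, f(x_4) = 0.301194, coefficient = 2
x_5 = 1.3750, f(x_5) = 0.252840, coefficient = 4
x_6 = 1.5500, f(x_6) = 0.212248, coefficient = 2
x_7 = 1.7250, f(x_7) = 0.178173, coefficient = 4
x_8 = 1.9000, f(x_8) = 0.149569, coefficient = 2
x_9 = 2.0750, f(x_9) = 0.125556, coefficient = 4
x_10 = 2.2500, f(x_10) = 0.105399, coefficient = 1

I ≈ (0.175000/3) × 8.590869 = 0.501134
Exact value: 0.501131
Error: 0.000003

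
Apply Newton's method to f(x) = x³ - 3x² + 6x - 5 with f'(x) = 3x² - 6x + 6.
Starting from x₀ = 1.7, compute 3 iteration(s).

f(x) = x³ - 3x² + 6x - 5
f'(x) = 3x² - 6x + 6
x₀ = 1.7

Newton-Raphson formula: x_{n+1} = x_n - f(x_n)/f'(x_n)

Iteration 1:
  f(1.700000) = 1.443000
  f'(1.700000) = 4.470000
  x_1 = 1.700000 - 1.443000/4.470000 = 1.377181
Iteration 2:
  f(1.377181) = 0.185204
  f'(1.377181) = 3.426797
  x_2 = 1.377181 - 0.185204/3.426797 = 1.323136
Iteration 3:
  f(1.323136) = 0.003147
  f'(1.323136) = 3.313250
  x_3 = 1.323136 - 0.003147/3.313250 = 1.322186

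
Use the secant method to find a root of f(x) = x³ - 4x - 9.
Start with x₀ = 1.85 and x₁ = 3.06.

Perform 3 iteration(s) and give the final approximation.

f(x) = x³ - 4x - 9
x₀ = 1.85, x₁ = 3.06

Secant formula: x_{n+1} = x_n - f(x_n)(x_n - x_{n-1})/(f(x_n) - f(x_{n-1}))

Iteration 1:
  f(1.850000) = -10.068375
  f(3.060000) = 7.412616
  x_2 = 3.060000 - 7.412616×(3.060000 - 1.850000)/(7.412616 - (-10.068375))
       = 2.546913
Iteration 2:
  f(3.060000) = 7.412616
  f(2.546913) = -2.666420
  x_3 = 2.546913 - (-2.666420)×(2.546913 - 3.060000)/(-2.666420 - 7.412616)
       = 2.682651
Iteration 3:
  f(2.546913) = -2.666420
  f(2.682651) = -0.424596
  x_4 = 2.682651 - (-0.424596)×(2.682651 - 2.546913)/(-0.424596 - (-2.666420))
       = 2.708359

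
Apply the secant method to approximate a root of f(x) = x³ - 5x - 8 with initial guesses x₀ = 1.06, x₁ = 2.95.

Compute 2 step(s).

f(x) = x³ - 5x - 8
x₀ = 1.06, x₁ = 2.95

Secant formula: x_{n+1} = x_n - f(x_n)(x_n - x_{n-1})/(f(x_n) - f(x_{n-1}))

Iteration 1:
  f(1.060000) = -12.108984
  f(2.950000) = 2.922375
  x_2 = 2.950000 - 2.922375×(2.950000 - 1.060000)/(2.922375 - (-12.108984))
       = 2.582549
Iteration 2:
  f(2.950000) = 2.922375
  f(2.582549) = -3.688282
  x_3 = 2.582549 - (-3.688282)×(2.582549 - 2.950000)/(-3.688282 - 2.922375)
       = 2.787561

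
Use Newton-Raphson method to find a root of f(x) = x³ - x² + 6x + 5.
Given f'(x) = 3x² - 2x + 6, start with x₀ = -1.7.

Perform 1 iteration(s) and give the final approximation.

f(x) = x³ - x² + 6x + 5
f'(x) = 3x² - 2x + 6
x₀ = -1.7

Newton-Raphson formula: x_{n+1} = x_n - f(x_n)/f'(x_n)

Iteration 1:
  f(-1.700000) = -13.003000
  f'(-1.700000) = 18.070000
  x_1 = -1.700000 - (-13.003000)/18.070000 = -0.980410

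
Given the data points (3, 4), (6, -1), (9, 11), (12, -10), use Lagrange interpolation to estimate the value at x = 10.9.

Lagrange interpolation formula:
P(x) = Σ yᵢ × Lᵢ(x)
where Lᵢ(x) = Π_{j≠i} (x - xⱼ)/(xᵢ - xⱼ)

L_0(10.9) = (10.9 - 6)/(3 - 6) × (10.9 - 9)/(3 - 9) × (10.9 - 12)/(3 - 12) = 0.063216
L_1(10.9) = (10.9 - 3)/(6 - 3) × (10.9 - 9)/(6 - 9) × (10.9 - 12)/(6 - 12) = -0.305759
L_2(10.9) = (10.9 - 3)/(9 - 3) × (10.9 - 6)/(9 - 6) × (10.9 - 12)/(9 - 12) = 0.788537
L_3(10.9) = (10.9 - 3)/(12 - 3) × (10.9 - 6)/(12 - 6) × (10.9 - 9)/(12 - 9) = 0.454006

P(10.9) = 4×L_0(10.9) + (-1)×L_1(10.9) + 11×L_2(10.9) + (-10)×L_3(10.9)
P(10.9) = 4.692469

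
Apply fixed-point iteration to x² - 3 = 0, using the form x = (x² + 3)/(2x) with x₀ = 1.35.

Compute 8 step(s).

Equation: x² - 3 = 0
Fixed-point form: x = (x² + 3)/(2x)
x₀ = 1.35

x_1 = g(1.350000) = 1.786111
x_2 = g(1.786111) = 1.732869
x_3 = g(1.732869) = 1.732051
x_4 = g(1.732051) = 1.732051
x_5 = g(1.732051) = 1.732051
x_6 = g(1.732051) = 1.732051
x_7 = g(1.732051) = 1.732051
x_8 = g(1.732051) = 1.732051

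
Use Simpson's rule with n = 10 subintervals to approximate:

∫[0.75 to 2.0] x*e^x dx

f(x) = x*e^x
a = 0.75, b = 2.0, n = 10
h = (b - a)/n = 0.125000

Simpson's rule: (h/3)[f(x₀) + 4f(x₁) + 2f(x₂) + ... + f(xₙ)]

x_0 = 0.7500, f(x_0) = 1.587750, coefficient = 1
x_1 = 0.8750, f(x_1) = 2.099016, coefficient = 4
x_2 = 1.0000, f(x_2) = 2.718282, coefficient = 2
x_3 = 1.1250, f(x_3) = 3.465244, coefficient = 4
x_4 = 1.2500, f(x_4) = 4.362929, coefficient = 2
x_5 = 1.3750, f(x_5) = 5.438230, coefficient = 4
x_6 = 1.5000, f(x_6) = 6.722534, coefficient = 2
x_7 = 1.6250, f(x_7) = 8.252431, coefficient = 4
x_8 = 1.7500, f(x_8) = 10.070555, coefficient = 2
x_9 = 1.8750, f(x_9) = 12.226536, coefficient = 4
x_10 = 2.0000, f(x_10) = 14.778112, coefficient = 1

I ≈ (0.125000/3) × 190.040288 = 7.918345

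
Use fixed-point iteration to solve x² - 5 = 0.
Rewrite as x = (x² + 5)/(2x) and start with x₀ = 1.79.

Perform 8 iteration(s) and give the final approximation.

Equation: x² - 5 = 0
Fixed-point form: x = (x² + 5)/(2x)
x₀ = 1.79

x_1 = g(1.790000) = 2.291648
x_2 = g(2.291648) = 2.236742
x_3 = g(2.236742) = 2.236068
x_4 = g(2.236068) = 2.236068
x_5 = g(2.236068) = 2.236068
x_6 = g(2.236068) = 2.236068
x_7 = g(2.236068) = 2.236068
x_8 = g(2.236068) = 2.236068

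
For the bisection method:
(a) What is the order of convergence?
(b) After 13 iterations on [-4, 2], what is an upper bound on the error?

(a) Bisection has linear (order 1) convergence; the error is halved each step.

(b) Error bound = (b-a)/2^n = (2 - (-4))/2^{13}
    = 6/2^{13}

(a) 1 (linear); (b) error ≤ 7.32e-04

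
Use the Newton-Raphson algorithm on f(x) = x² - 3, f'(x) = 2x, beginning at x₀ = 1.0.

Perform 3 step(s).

f(x) = x² - 3
f'(x) = 2x
x₀ = 1.0

Newton-Raphson formula: x_{n+1} = x_n - f(x_n)/f'(x_n)

Iteration 1:
  f(1.000000) = -2.000000
  f'(1.000000) = 2.000000
  x_1 = 1.000000 - (-2.000000)/2.000000 = 2.000000
Iteration 2:
  f(2.000000) = 1.000000
  f'(2.000000) = 4.000000
  x_2 = 2.000000 - 1.000000/4.000000 = 1.750000
Iteration 3:
  f(1.750000) = 0.062500
  f'(1.750000) = 3.500000
  x_3 = 1.750000 - 0.062500/3.500000 = 1.732143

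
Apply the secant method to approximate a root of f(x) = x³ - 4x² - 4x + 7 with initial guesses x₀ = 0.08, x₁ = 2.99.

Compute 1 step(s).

f(x) = x³ - 4x² - 4x + 7
x₀ = 0.08, x₁ = 2.99

Secant formula: x_{n+1} = x_n - f(x_n)(x_n - x_{n-1})/(f(x_n) - f(x_{n-1}))

Iteration 1:
  f(0.080000) = 6.654912
  f(2.990000) = -13.989501
  x_2 = 2.990000 - (-13.989501)×(2.990000 - 0.080000)/(-13.989501 - 6.654912)
       = 1.018065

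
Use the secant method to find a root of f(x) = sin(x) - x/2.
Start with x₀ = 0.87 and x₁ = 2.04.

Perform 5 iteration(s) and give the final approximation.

f(x) = sin(x) - x/2
x₀ = 0.87, x₁ = 2.04

Secant formula: x_{n+1} = x_n - f(x_n)(x_n - x_{n-1})/(f(x_n) - f(x_{n-1}))

Iteration 1:
  f(0.870000) = 0.329329
  f(2.040000) = -0.128071
  x_2 = 2.040000 - (-0.128071)×(2.040000 - 0.870000)/(-0.128071 - 0.329329)
       = 1.712402
Iteration 2:
  f(2.040000) = -0.128071
  f(1.712402) = 0.133790
  x_3 = 1.712402 - 0.133790×(1.712402 - 2.040000)/(0.133790 - (-0.128071))
       = 1.879778
Iteration 3:
  f(1.712402) = 0.133790
  f(1.879778) = 0.012755
  x_4 = 1.879778 - 0.012755×(1.879778 - 1.712402)/(0.012755 - 0.133790)
       = 1.897416
Iteration 4:
  f(1.879778) = 0.012755
  f(1.897416) = -0.001576
  x_5 = 1.897416 - (-0.001576)×(1.897416 - 1.879778)/(-0.001576 - 0.012755)
       = 1.895477
Iteration 5:
  f(1.897416) = -0.001576
  f(1.895477) = 0.000014
  x_6 = 1.895477 - 0.000014×(1.895477 - 1.897416)/(0.000014 - (-0.001576))
       = 1.895494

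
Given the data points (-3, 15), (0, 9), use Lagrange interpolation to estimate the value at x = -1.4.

Lagrange interpolation formula:
P(x) = Σ yᵢ × Lᵢ(x)
where Lᵢ(x) = Π_{j≠i} (x - xⱼ)/(xᵢ - xⱼ)

L_0(-1.4) = (-1.4 - 0)/(-3 - 0) = 0.466667
L_1(-1.4) = (-1.4 - (-3))/(0 - (-3)) = 0.533333

P(-1.4) = 15×L_0(-1.4) + 9×L_1(-1.4)
P(-1.4) = 11.800000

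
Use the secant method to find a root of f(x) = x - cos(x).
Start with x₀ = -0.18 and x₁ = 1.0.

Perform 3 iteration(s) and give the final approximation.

f(x) = x - cos(x)
x₀ = -0.18, x₁ = 1.0

Secant formula: x_{n+1} = x_n - f(x_n)(x_n - x_{n-1})/(f(x_n) - f(x_{n-1}))

Iteration 1:
  f(-0.180000) = -1.163844
  f(1.000000) = 0.459698
  x_2 = 1.000000 - 0.459698×(1.000000 - (-0.180000))/(0.459698 - (-1.163844))
       = 0.665889
Iteration 2:
  f(1.000000) = 0.459698
  f(0.665889) = -0.120479
  x_3 = 0.665889 - (-0.120479)×(0.665889 - 1.000000)/(-0.120479 - 0.459698)
       = 0.735270
Iteration 3:
  f(0.665889) = -0.120479
  f(0.735270) = -0.006379
  x_4 = 0.735270 - (-0.006379)×(0.735270 - 0.665889)/(-0.006379 - (-0.120479))
       = 0.739149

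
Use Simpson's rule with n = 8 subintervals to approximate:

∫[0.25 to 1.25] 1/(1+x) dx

f(x) = 1/(1+x)
a = 0.25, b = 1.25, n = 8
h = (b - a)/n = 0.125000

Simpson's rule: (h/3)[f(x₀) + 4f(x₁) + 2f(x₂) + ... + f(xₙ)]

x_0 = 0.2500, f(x_0) = 0.800000, coefficient = 1
x_1 = 0.3750, f(x_1) = 0.727273, coefficient = 4
x_2 = 0.5000, f(x_2) = 0.666667, coefficient = 2
x_3 = 0.6250, f(x_3) = 0.615385, coefficient = 4
x_4 = 0.7500, f(x_4) = 0.571429, coefficient = 2
x_5 = 0.8750, f(x_5) = 0.533333, coefficient = 4
x_6 = 1.0000, f(x_6) = 0.500000, coefficient = 2
x_7 = 1.1250, f(x_7) = 0.470588, coefficient = 4
x_8 = 1.2500, f(x_8) = 0.444444, coefficient = 1

I ≈ (0.125000/3) × 14.106951 = 0.587790
Exact value: 0.587787
Error: 0.000003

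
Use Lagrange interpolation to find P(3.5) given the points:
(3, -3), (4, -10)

Lagrange interpolation formula:
P(x) = Σ yᵢ × Lᵢ(x)
where Lᵢ(x) = Π_{j≠i} (x - xⱼ)/(xᵢ - xⱼ)

L_0(3.5) = (3.5 - 4)/(3 - 4) = 0.500000
L_1(3.5) = (3.5 - 3)/(4 - 3) = 0.500000

P(3.5) = (-3)×L_0(3.5) + (-10)×L_1(3.5)
P(3.5) = -6.500000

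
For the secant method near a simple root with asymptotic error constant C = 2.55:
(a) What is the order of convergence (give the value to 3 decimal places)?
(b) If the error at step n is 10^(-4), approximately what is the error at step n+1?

(a) Secant method has superlinear convergence with order φ = (1+√5)/2 ≈ 1.618.
    This means |e_{n+1}| ≈ C|e_n|^1.618.

(b) With |e_n| = 10^(-4) and C = 2.55:
    |e_{n+1}| ≈ 2.55 × (10^(-4))^1.618 = 2.55 × 10^(-6.47)

(a) ≈ 1.618 (golden ratio); (b) |e_{n+1}| ≈ 8.598e-07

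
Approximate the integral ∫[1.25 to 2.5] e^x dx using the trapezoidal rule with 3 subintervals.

f(x) = e^x
a = 1.25, b = 2.5, n = 3
h = (b - a)/n = 0.416667

Trapezoidal rule: (h/2)[f(x₀) + 2f(x₁) + 2f(x₂) + ... + f(xₙ)]

x_0 = 1.2500, f(x_0) = 3.490343, coefficient = 1
x_1 = 1.6667, f(x_1) = 5.294490, coefficient = 2
x_2 = 2.0833, f(x_2) = 8.031195, coefficient = 2
x_3 = 2.5000, f(x_3) = 12.182494, coefficient = 1

I ≈ (0.416667/2) × 42.324207 = 8.817543
Exact value: 8.692151
Error: 0.125392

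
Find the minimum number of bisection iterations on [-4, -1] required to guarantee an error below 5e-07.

We need (b-a)/2^n ≤ 5e-07
(-1 - (-4))/2^n ≤ 5e-07
3/2^n ≤ 5e-07
2^n ≥ 6000000
n ≥ log₂(6000000) = 22.52
n ≥ 23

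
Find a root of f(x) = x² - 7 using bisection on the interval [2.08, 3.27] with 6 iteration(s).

f(x) = x² - 7
Initial interval: [2.08, 3.27]

Iteration 1:
  c_1 = (2.080000 + 3.270000)/2 = 2.675000
  f(c_1) = f(2.675000) = 0.155625
  f(a) × f(c) < 0, new interval: [2.080000, 2.675000]
Iteration 2:
  c_2 = (2.080000 + 2.675000)/2 = 2.377500
  f(c_2) = f(2.377500) = -1.347494
  f(a) × f(c) ≥ 0, new interval: [2.377500, 2.675000]
Iteration 3:
  c_3 = (2.377500 + 2.675000)/2 = 2.526250
  f(c_3) = f(2.526250) = -0.618061
  f(a) × f(c) ≥ 0, new interval: [2.526250, 2.675000]
Iteration 4:
  c_4 = (2.526250 + 2.675000)/2 = 2.600625
  f(c_4) = f(2.600625) = -0.236750
  f(a) × f(c) ≥ 0, new interval: [2.600625, 2.675000]
Iteration 5:
  c_5 = (2.600625 + 2.675000)/2 = 2.637812
  f(c_5) = f(2.637812) = -0.041945
  f(a) × f(c) ≥ 0, new interval: [2.637812, 2.675000]
Iteration 6:
  c_6 = (2.637812 + 2.675000)/2 = 2.656406
  f(c_6) = f(2.656406) = 0.056494
  f(a) × f(c) < 0, new interval: [2.637812, 2.656406]

After 6 iteration(s), the approximation is c_6 = 2.656406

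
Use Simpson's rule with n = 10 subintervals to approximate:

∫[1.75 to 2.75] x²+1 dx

f(x) = x²+1
a = 1.75, b = 2.75, n = 10
h = (b - a)/n = 0.100000

Simpson's rule: (h/3)[f(x₀) + 4f(x₁) + 2f(x₂) + ... + f(xₙ)]

x_0 = 1.7500, f(x_0) = 4.062500, coefficient = 1
x_1 = 1.8500, f(x_1) = 4.422500, coefficient = 4
x_2 = 1.9500, f(x_2) = 4.802500, coefficient = 2
x_3 = 2.0500, f(x_3) = 5.202500, coefficient = 4
x_4 = 2.1500, f(x_4) = 5.622500, coefficient = 2
x_5 = 2.2500, f(x_5) = 6.062500, coefficient = 4
x_6 = 2.3500, f(x_6) = 6.522500, coefficient = 2
x_7 = 2.4500, f(x_7) = 7.002500, coefficient = 4
x_8 = 2.5500, f(x_8) = 7.502500, coefficient = 2
x_9 = 2.6500, f(x_9) = 8.022500, coefficient = 4
x_10 = 2.7500, f(x_10) = 8.562500, coefficient = 1

I ≈ (0.100000/3) × 184.375000 = 6.145833
Exact value: 6.145833
Error: 0.000000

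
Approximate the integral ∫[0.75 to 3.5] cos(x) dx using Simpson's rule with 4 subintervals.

f(x) = cos(x)
a = 0.75, b = 3.5, n = 4
h = (b - a)/n = 0.687500

Simpson's rule: (h/3)[f(x₀) + 4f(x₁) + 2f(x₂) + ... + f(xₙ)]

x_0 = 0.7500, f(x_0) = 0.731689, coefficient = 1
x_1 = 1.4375, f(x_1) = 0.132902, coefficient = 4
x_2 = 2.1250, f(x_2) = -0.526266, coefficient = 2
x_3 = 2.8125, f(x_3) = -0.946336, coefficient = 4
x_4 = 3.5000, f(x_4) = -0.936457, coefficient = 1

I ≈ (0.687500/3) × -4.511037 = -1.033779
Exact value: -1.032422
Error: 0.001357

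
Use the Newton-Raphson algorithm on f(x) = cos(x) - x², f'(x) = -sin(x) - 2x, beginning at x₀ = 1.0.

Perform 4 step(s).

f(x) = cos(x) - x²
f'(x) = -sin(x) - 2x
x₀ = 1.0

Newton-Raphson formula: x_{n+1} = x_n - f(x_n)/f'(x_n)

Iteration 1:
  f(1.000000) = -0.459698
  f'(1.000000) = -2.841471
  x_1 = 1.000000 - (-0.459698)/(-2.841471) = 0.838218
Iteration 2:
  f(0.838218) = -0.033822
  f'(0.838218) = -2.419890
  x_2 = 0.838218 - (-0.033822)/(-2.419890) = 0.824242
Iteration 3:
  f(0.824242) = -0.000261
  f'(0.824242) = -2.382517
  x_3 = 0.824242 - (-0.000261)/(-2.382517) = 0.824132
Iteration 4:
  f(0.824132) = 0.000000
  f'(0.824132) = -2.382223
  x_4 = 0.824132 - 0.000000/(-2.382223) = 0.824132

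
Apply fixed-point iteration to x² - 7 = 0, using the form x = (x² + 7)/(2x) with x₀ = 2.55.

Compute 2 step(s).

Equation: x² - 7 = 0
Fixed-point form: x = (x² + 7)/(2x)
x₀ = 2.55

x_1 = g(2.550000) = 2.647549
x_2 = g(2.647549) = 2.645752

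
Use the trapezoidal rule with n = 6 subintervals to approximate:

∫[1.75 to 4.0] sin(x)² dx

f(x) = sin(x)²
a = 1.75, b = 4.0, n = 6
h = (b - a)/n = 0.375000

Trapezoidal rule: (h/2)[f(x₀) + 2f(x₁) + 2f(x₂) + ... + f(xₙ)]

x_0 = 1.7500, f(x_0) = 0.968228, coefficient = 1
x_1 = 2.1250, f(x_1) = 0.723044, coefficient = 2
x_2 = 2.5000, f(x_2) = 0.358169, coefficient = 2
x_3 = 2.8750, f(x_3) = 0.069404, coefficient = 2
x_4 = 3.2500, f(x_4) = 0.011706, coefficient = 2
x_5 = 3.6250, f(x_5) = 0.216038, coefficient = 2
x_6 = 4.0000, f(x_6) = 0.572750, coefficient = 1

I ≈ (0.375000/2) × 4.297699 = 0.805819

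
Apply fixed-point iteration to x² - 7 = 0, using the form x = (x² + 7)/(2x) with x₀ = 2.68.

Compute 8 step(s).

Equation: x² - 7 = 0
Fixed-point form: x = (x² + 7)/(2x)
x₀ = 2.68

x_1 = g(2.680000) = 2.645970
x_2 = g(2.645970) = 2.645751
x_3 = g(2.645751) = 2.645751
x_4 = g(2.645751) = 2.645751
x_5 = g(2.645751) = 2.645751
x_6 = g(2.645751) = 2.645751
x_7 = g(2.645751) = 2.645751
x_8 = g(2.645751) = 2.645751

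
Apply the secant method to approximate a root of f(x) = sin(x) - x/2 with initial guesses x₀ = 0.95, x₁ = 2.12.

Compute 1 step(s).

f(x) = sin(x) - x/2
x₀ = 0.95, x₁ = 2.12

Secant formula: x_{n+1} = x_n - f(x_n)(x_n - x_{n-1})/(f(x_n) - f(x_{n-1}))

Iteration 1:
  f(0.950000) = 0.338416
  f(2.120000) = -0.207060
  x_2 = 2.120000 - (-0.207060)×(2.120000 - 0.950000)/(-0.207060 - 0.338416)
       = 1.675874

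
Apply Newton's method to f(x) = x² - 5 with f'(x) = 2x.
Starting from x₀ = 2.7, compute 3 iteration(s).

f(x) = x² - 5
f'(x) = 2x
x₀ = 2.7

Newton-Raphson formula: x_{n+1} = x_n - f(x_n)/f'(x_n)

Iteration 1:
  f(2.700000) = 2.290000
  f'(2.700000) = 5.400000
  x_1 = 2.700000 - 2.290000/5.400000 = 2.275926
Iteration 2:
  f(2.275926) = 0.179839
  f'(2.275926) = 4.551852
  x_2 = 2.275926 - 0.179839/4.551852 = 2.236417
Iteration 3:
  f(2.236417) = 0.001561
  f'(2.236417) = 4.472834
  x_3 = 2.236417 - 0.001561/4.472834 = 2.236068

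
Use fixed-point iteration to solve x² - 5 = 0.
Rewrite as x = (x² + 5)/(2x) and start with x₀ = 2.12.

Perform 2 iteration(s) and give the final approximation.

Equation: x² - 5 = 0
Fixed-point form: x = (x² + 5)/(2x)
x₀ = 2.12

x_1 = g(2.120000) = 2.239245
x_2 = g(2.239245) = 2.236070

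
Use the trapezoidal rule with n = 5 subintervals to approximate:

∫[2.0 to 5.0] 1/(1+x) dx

f(x) = 1/(1+x)
a = 2.0, b = 5.0, n = 5
h = (b - a)/n = 0.600000

Trapezoidal rule: (h/2)[f(x₀) + 2f(x₁) + 2f(x₂) + ... + f(xₙ)]

x_0 = 2.0000, f(x_0) = 0.333333, coefficient = 1
x_1 = 2.6000, f(x_1) = 0.277778, coefficient = 2
x_2 = 3.2000, f(x_2) = 0.238095, coefficient = 2
x_3 = 3.8000, f(x_3) = 0.208333, coefficient = 2
x_4 = 4.4000, f(x_4) = 0.185185, coefficient = 2
x_5 = 5.0000, f(x_5) = 0.166667, coefficient = 1

I ≈ (0.600000/2) × 2.318783 = 0.695635
Exact value: 0.693147
Error: 0.002488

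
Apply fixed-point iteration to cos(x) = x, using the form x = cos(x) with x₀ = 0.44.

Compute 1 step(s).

Equation: cos(x) = x
Fixed-point form: x = cos(x)
x₀ = 0.44

x_1 = g(0.440000) = 0.904752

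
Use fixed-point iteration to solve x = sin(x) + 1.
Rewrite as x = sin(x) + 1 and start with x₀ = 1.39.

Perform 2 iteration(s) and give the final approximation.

Equation: x = sin(x) + 1
Fixed-point form: x = sin(x) + 1
x₀ = 1.39

x_1 = g(1.390000) = 1.983701
x_2 = g(1.983701) = 1.915959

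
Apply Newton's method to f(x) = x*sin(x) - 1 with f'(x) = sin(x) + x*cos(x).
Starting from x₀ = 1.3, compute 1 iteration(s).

f(x) = x*sin(x) - 1
f'(x) = sin(x) + x*cos(x)
x₀ = 1.3

Newton-Raphson formula: x_{n+1} = x_n - f(x_n)/f'(x_n)

Iteration 1:
  f(1.300000) = 0.252626
  f'(1.300000) = 1.311307
  x_1 = 1.300000 - 0.252626/1.311307 = 1.107348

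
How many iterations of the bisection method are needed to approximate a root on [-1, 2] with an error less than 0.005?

We need (b-a)/2^n ≤ 0.005
(2 - (-1))/2^n ≤ 0.005
3/2^n ≤ 0.005
2^n ≥ 600
n ≥ log₂(600) = 9.23
n ≥ 10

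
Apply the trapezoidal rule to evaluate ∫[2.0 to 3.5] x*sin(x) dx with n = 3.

f(x) = x*sin(x)
a = 2.0, b = 3.5, n = 3
h = (b - a)/n = 0.500000

Trapezoidal rule: (h/2)[f(x₀) + 2f(x₁) + 2f(x₂) + ... + f(xₙ)]

x_0 = 2.0000, f(x_0) = 1.818595, coefficient = 1
x_1 = 2.5000, f(x_1) = 1.496180, coefficient = 2
x_2 = 3.0000, f(x_2) = 0.423360, coefficient = 2
x_3 = 3.5000, f(x_3) = -1.227741, coefficient = 1

I ≈ (0.500000/2) × 4.429934 = 1.107484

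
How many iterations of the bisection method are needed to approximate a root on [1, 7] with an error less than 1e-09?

We need (b-a)/2^n ≤ 1e-09
(7 - 1)/2^n ≤ 1e-09
6/2^n ≤ 1e-09
2^n ≥ 6000000000
n ≥ log₂(6000000000) = 32.48
n ≥ 33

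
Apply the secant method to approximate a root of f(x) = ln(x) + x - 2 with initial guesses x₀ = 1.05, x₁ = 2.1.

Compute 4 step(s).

f(x) = ln(x) + x - 2
x₀ = 1.05, x₁ = 2.1

Secant formula: x_{n+1} = x_n - f(x_n)(x_n - x_{n-1})/(f(x_n) - f(x_{n-1}))

Iteration 1:
  f(1.050000) = -0.901210
  f(2.100000) = 0.841937
  x_2 = 2.100000 - 0.841937×(2.100000 - 1.050000)/(0.841937 - (-0.901210))
       = 1.592852
Iteration 2:
  f(2.100000) = 0.841937
  f(1.592852) = 0.058378
  x_3 = 1.592852 - 0.058378×(1.592852 - 2.100000)/(0.058378 - 0.841937)
       = 1.555068
Iteration 3:
  f(1.592852) = 0.058378
  f(1.555068) = -0.003413
  x_4 = 1.555068 - (-0.003413)×(1.555068 - 1.592852)/(-0.003413 - 0.058378)
       = 1.557155
Iteration 4:
  f(1.555068) = -0.003413
  f(1.557155) = 0.000015
  x_5 = 1.557155 - 0.000015×(1.557155 - 1.555068)/(0.000015 - (-0.003413))
       = 1.557146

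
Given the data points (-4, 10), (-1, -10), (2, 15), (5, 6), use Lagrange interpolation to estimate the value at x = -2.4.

Lagrange interpolation formula:
P(x) = Σ yᵢ × Lᵢ(x)
where Lᵢ(x) = Π_{j≠i} (x - xⱼ)/(xᵢ - xⱼ)

L_0(-2.4) = (-2.4 - (-1))/(-4 - (-1)) × (-2.4 - 2)/(-4 - 2) × (-2.4 - 5)/(-4 - 5) = 0.281383
L_1(-2.4) = (-2.4 - (-4))/(-1 - (-4)) × (-2.4 - 2)/(-1 - 2) × (-2.4 - 5)/(-1 - 5) = 0.964741
L_2(-2.4) = (-2.4 - (-4))/(2 - (-4)) × (-2.4 - (-1))/(2 - (-1)) × (-2.4 - 5)/(2 - 5) = -0.306963
L_3(-2.4) = (-2.4 - (-4))/(5 - (-4)) × (-2.4 - (-1))/(5 - (-1)) × (-2.4 - 2)/(5 - 2) = 0.060840

P(-2.4) = 10×L_0(-2.4) + (-10)×L_1(-2.4) + 15×L_2(-2.4) + 6×L_3(-2.4)
P(-2.4) = -11.072988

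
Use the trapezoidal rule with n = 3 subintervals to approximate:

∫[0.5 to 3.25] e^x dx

f(x) = e^x
a = 0.5, b = 3.25, n = 3
h = (b - a)/n = 0.916667

Trapezoidal rule: (h/2)[f(x₀) + 2f(x₁) + 2f(x₂) + ... + f(xₙ)]

x_0 = 0.5000, f(x_0) = 1.648721, coefficient = 1
x_1 = 1.4167, f(x_1) = 4.123353, coefficient = 2
x_2 = 2.3333, f(x_2) = 10.312259, coefficient = 2
x_3 = 3.2500, f(x_3) = 25.790340, coefficient = 1

I ≈ (0.916667/2) × 56.310284 = 25.808880
Exact value: 24.141619
Error: 1.667262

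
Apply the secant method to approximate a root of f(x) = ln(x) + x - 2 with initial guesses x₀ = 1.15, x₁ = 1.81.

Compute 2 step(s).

f(x) = ln(x) + x - 2
x₀ = 1.15, x₁ = 1.81

Secant formula: x_{n+1} = x_n - f(x_n)(x_n - x_{n-1})/(f(x_n) - f(x_{n-1}))

Iteration 1:
  f(1.150000) = -0.710238
  f(1.810000) = 0.403327
  x_2 = 1.810000 - 0.403327×(1.810000 - 1.150000)/(0.403327 - (-0.710238))
       = 1.570952
Iteration 2:
  f(1.810000) = 0.403327
  f(1.570952) = 0.022633
  x_3 = 1.570952 - 0.022633×(1.570952 - 1.810000)/(0.022633 - 0.403327)
       = 1.556740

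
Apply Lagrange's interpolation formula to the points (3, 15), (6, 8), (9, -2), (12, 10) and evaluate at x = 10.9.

Lagrange interpolation formula:
P(x) = Σ yᵢ × Lᵢ(x)
where Lᵢ(x) = Π_{j≠i} (x - xⱼ)/(xᵢ - xⱼ)

L_0(10.9) = (10.9 - 6)/(3 - 6) × (10.9 - 9)/(3 - 9) × (10.9 - 12)/(3 - 12) = 0.063216
L_1(10.9) = (10.9 - 3)/(6 - 3) × (10.9 - 9)/(6 - 9) × (10.9 - 12)/(6 - 12) = -0.305759
L_2(10.9) = (10.9 - 3)/(9 - 3) × (10.9 - 6)/(9 - 6) × (10.9 - 12)/(9 - 12) = 0.788537
L_3(10.9) = (10.9 - 3)/(12 - 3) × (10.9 - 6)/(12 - 6) × (10.9 - 9)/(12 - 9) = 0.454006

P(10.9) = 15×L_0(10.9) + 8×L_1(10.9) + (-2)×L_2(10.9) + 10×L_3(10.9)
P(10.9) = 1.465154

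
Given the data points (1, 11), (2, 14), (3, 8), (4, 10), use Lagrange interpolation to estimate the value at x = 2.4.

Lagrange interpolation formula:
P(x) = Σ yᵢ × Lᵢ(x)
where Lᵢ(x) = Π_{j≠i} (x - xⱼ)/(xᵢ - xⱼ)

L_0(2.4) = (2.4 - 2)/(1 - 2) × (2.4 - 3)/(1 - 3) × (2.4 - 4)/(1 - 4) = -0.064000
L_1(2.4) = (2.4 - 1)/(2 - 1) × (2.4 - 3)/(2 - 3) × (2.4 - 4)/(2 - 4) = 0.672000
L_2(2.4) = (2.4 - 1)/(3 - 1) × (2.4 - 2)/(3 - 2) × (2.4 - 4)/(3 - 4) = 0.448000
L_3(2.4) = (2.4 - 1)/(4 - 1) × (2.4 - 2)/(4 - 2) × (2.4 - 3)/(4 - 3) = -0.056000

P(2.4) = 11×L_0(2.4) + 14×L_1(2.4) + 8×L_2(2.4) + 10×L_3(2.4)
P(2.4) = 11.728000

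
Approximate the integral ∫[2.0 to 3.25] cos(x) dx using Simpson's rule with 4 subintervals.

f(x) = cos(x)
a = 2.0, b = 3.25, n = 4
h = (b - a)/n = 0.312500

Simpson's rule: (h/3)[f(x₀) + 4f(x₁) + 2f(x₂) + ... + f(xₙ)]

x_0 = 2.0000, f(x_0) = -0.416147, coefficient = 1
x_1 = 2.3125, f(x_1) = -0.675545, coefficient = 4
x_2 = 2.6250, f(x_2) = -0.869507, coefficient = 2
x_3 = 2.9375, f(x_3) = -0.979245, coefficient = 4
x_4 = 3.2500, f(x_4) = -0.994130, coefficient = 1

I ≈ (0.312500/3) × -9.768452 = -1.017547
Exact value: -1.017493
Error: 0.000055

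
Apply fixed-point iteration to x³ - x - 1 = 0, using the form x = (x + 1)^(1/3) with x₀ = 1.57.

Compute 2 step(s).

Equation: x³ - x - 1 = 0
Fixed-point form: x = (x + 1)^(1/3)
x₀ = 1.57

x_1 = g(1.570000) = 1.369760
x_2 = g(1.369760) = 1.333219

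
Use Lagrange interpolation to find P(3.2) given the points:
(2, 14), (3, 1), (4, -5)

Lagrange interpolation formula:
P(x) = Σ yᵢ × Lᵢ(x)
where Lᵢ(x) = Π_{j≠i} (x - xⱼ)/(xᵢ - xⱼ)

L_0(3.2) = (3.2 - 3)/(2 - 3) × (3.2 - 4)/(2 - 4) = -0.080000
L_1(3.2) = (3.2 - 2)/(3 - 2) × (3.2 - 4)/(3 - 4) = 0.960000
L_2(3.2) = (3.2 - 2)/(4 - 2) × (3.2 - 3)/(4 - 3) = 0.120000

P(3.2) = 14×L_0(3.2) + 1×L_1(3.2) + (-5)×L_2(3.2)
P(3.2) = -0.760000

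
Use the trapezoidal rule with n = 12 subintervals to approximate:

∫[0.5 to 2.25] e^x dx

f(x) = e^x
a = 0.5, b = 2.25, n = 12
h = (b - a)/n = 0.145833

Trapezoidal rule: (h/2)[f(x₀) + 2f(x₁) + 2f(x₂) + ... + f(xₙ)]

x_0 = 0.5000, f(x_0) = 1.648721, coefficient = 1
x_1 = 0.6458, f(x_1) = 1.907576, coefficient = 2
x_2 = 0.7917, f(x_2) = 2.207072, coefficient = 2
x_3 = 0.9375, f(x_3) = 2.553589, coefficient = 2
x_4 = 1.0833, f(x_4) = 2.954512, coefficient = 2
x_5 = 1.2292, f(x_5) = 3.418380, coefficient = 2
x_6 = 1.3750, f(x_6) = 3.955077, coefficient = 2
x_7 = 1.5208, f(x_7) = 4.576037, coefficient = 2
x_8 = 1.6667, f(x_8) = 5.294490, coefficient = 2
x_9 = 1.8125, f(x_9) = 6.125743, coefficient = 2
x_10 = 1.9583, f(x_10) = 7.087505, coefficient = 2
x_11 = 2.1042, f(x_11) = 8.200267, coefficient = 2
x_12 = 2.2500, f(x_12) = 9.487736, coefficient = 1

I ≈ (0.145833/2) × 107.696950 = 7.852903
Exact value: 7.839015
Error: 0.013888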